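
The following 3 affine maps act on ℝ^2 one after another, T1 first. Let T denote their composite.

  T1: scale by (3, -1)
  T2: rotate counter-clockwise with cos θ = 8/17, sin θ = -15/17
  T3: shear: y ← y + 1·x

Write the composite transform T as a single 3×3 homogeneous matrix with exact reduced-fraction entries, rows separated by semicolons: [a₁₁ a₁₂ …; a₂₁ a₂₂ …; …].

T = [24/17 -15/17 0; -21/17 -23/17 0; 0 0 1]

T1 = [3 0 0; 0 -1 0; 0 0 1]
T2·T1 = [24/17 -15/17 0; -45/17 -8/17 0; 0 0 1]
T3·…·T1 = [24/17 -15/17 0; -21/17 -23/17 0; 0 0 1]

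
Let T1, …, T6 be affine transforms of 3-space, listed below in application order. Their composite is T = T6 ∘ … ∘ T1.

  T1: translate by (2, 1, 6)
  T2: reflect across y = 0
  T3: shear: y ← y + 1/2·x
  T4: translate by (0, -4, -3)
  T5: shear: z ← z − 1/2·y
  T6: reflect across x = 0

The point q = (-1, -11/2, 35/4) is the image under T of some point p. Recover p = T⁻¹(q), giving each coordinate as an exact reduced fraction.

T1 = [1 0 0 2; 0 1 0 1; 0 0 1 6; 0 0 0 1]
T2·T1 = [1 0 0 2; 0 -1 0 -1; 0 0 1 6; 0 0 0 1]
T3·…·T1 = [1 0 0 2; 1/2 -1 0 0; 0 0 1 6; 0 0 0 1]
T4·…·T1 = [1 0 0 2; 1/2 -1 0 -4; 0 0 1 3; 0 0 0 1]
T5·…·T1 = [1 0 0 2; 1/2 -1 0 -4; -1/4 1/2 1 5; 0 0 0 1]
T6·…·T1 = [-1 0 0 -2; 1/2 -1 0 -4; -1/4 1/2 1 5; 0 0 0 1]
det M = 1; M⁻¹ = [-1 0 0 -2; -1/2 -1 0 -5; 0 1/2 1 -3; 0 0 0 1]
M⁻¹ · (-1, -11/2, 35/4)ᵀ = (-1, 1, 3)ᵀ

p = (-1, 1, 3)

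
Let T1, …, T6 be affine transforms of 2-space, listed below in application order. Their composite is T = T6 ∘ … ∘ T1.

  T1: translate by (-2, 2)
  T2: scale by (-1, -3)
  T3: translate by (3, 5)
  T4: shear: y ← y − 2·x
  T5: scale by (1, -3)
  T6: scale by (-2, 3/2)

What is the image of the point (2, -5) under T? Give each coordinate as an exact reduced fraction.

T1 translate by (-2, 2): (2, -5) → (0, -3)
T2 scale by (-1, -3): (0, -3) → (0, 9)
T3 translate by (3, 5): (0, 9) → (3, 14)
T4 shear: y ← y − 2·x: (3, 14) → (3, 8)
T5 scale by (1, -3): (3, 8) → (3, -24)
T6 scale by (-2, 3/2): (3, -24) → (-6, -36)

T(p) = (-6, -36)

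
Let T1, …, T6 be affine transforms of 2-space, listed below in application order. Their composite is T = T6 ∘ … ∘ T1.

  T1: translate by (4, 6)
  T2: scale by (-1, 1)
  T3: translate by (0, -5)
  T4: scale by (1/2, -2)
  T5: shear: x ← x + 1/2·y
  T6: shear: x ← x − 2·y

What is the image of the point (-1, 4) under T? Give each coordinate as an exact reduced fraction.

T(p) = (27/2, -10)

T1 translate by (4, 6): (-1, 4) → (3, 10)
T2 scale by (-1, 1): (3, 10) → (-3, 10)
T3 translate by (0, -5): (-3, 10) → (-3, 5)
T4 scale by (1/2, -2): (-3, 5) → (-3/2, -10)
T5 shear: x ← x + 1/2·y: (-3/2, -10) → (-13/2, -10)
T6 shear: x ← x − 2·y: (-13/2, -10) → (27/2, -10)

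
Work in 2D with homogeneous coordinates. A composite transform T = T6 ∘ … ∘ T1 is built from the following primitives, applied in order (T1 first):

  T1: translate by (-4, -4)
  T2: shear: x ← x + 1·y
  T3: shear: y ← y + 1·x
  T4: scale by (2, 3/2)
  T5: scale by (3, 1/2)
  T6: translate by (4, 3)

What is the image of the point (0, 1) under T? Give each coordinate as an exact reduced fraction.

T1 translate by (-4, -4): (0, 1) → (-4, -3)
T2 shear: x ← x + 1·y: (-4, -3) → (-7, -3)
T3 shear: y ← y + 1·x: (-7, -3) → (-7, -10)
T4 scale by (2, 3/2): (-7, -10) → (-14, -15)
T5 scale by (3, 1/2): (-14, -15) → (-42, -15/2)
T6 translate by (4, 3): (-42, -15/2) → (-38, -9/2)

T(p) = (-38, -9/2)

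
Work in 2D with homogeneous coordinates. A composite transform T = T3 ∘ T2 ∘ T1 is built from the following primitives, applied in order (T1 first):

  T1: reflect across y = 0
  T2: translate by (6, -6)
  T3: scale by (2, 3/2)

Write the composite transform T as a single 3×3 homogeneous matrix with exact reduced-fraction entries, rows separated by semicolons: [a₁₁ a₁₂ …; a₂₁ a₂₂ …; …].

T1 = [1 0 0; 0 -1 0; 0 0 1]
T2·T1 = [1 0 6; 0 -1 -6; 0 0 1]
T3·…·T1 = [2 0 12; 0 -3/2 -9; 0 0 1]

T = [2 0 12; 0 -3/2 -9; 0 0 1]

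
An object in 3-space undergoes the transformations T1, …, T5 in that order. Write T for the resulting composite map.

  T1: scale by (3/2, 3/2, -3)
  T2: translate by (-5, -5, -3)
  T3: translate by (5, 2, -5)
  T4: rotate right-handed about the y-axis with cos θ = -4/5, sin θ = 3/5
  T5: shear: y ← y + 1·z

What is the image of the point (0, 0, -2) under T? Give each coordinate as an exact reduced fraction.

T1 scale by (3/2, 3/2, -3): (0, 0, -2) → (0, 0, 6)
T2 translate by (-5, -5, -3): (0, 0, 6) → (-5, -5, 3)
T3 translate by (5, 2, -5): (-5, -5, 3) → (0, -3, -2)
T4 rotate right-handed about the y-axis with cos θ = -4/5, sin θ = 3/5: (0, -3, -2) → (-6/5, -3, 8/5)
T5 shear: y ← y + 1·z: (-6/5, -3, 8/5) → (-6/5, -7/5, 8/5)

T(p) = (-6/5, -7/5, 8/5)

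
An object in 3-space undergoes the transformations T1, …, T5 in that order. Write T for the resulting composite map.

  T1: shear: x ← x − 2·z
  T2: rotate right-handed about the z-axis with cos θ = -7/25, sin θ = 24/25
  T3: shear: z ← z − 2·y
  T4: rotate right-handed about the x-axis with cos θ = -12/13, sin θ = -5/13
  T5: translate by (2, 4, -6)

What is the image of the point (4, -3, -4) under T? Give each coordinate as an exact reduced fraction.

T1 shear: x ← x − 2·z: (4, -3, -4) → (12, -3, -4)
T2 rotate right-handed about the z-axis with cos θ = -7/25, sin θ = 24/25: (12, -3, -4) → (-12/25, 309/25, -4)
T3 shear: z ← z − 2·y: (-12/25, 309/25, -4) → (-12/25, 309/25, -718/25)
T4 rotate right-handed about the x-axis with cos θ = -12/13, sin θ = -5/13: (-12/25, 309/25, -718/25) → (-12/25, -7298/325, 7071/325)
T5 translate by (2, 4, -6): (-12/25, -7298/325, 7071/325) → (38/25, -5998/325, 5121/325)

T(p) = (38/25, -5998/325, 5121/325)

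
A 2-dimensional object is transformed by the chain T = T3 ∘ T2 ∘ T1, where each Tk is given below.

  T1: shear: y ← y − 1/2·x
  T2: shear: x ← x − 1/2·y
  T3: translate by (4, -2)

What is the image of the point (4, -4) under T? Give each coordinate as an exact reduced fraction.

T1 shear: y ← y − 1/2·x: (4, -4) → (4, -6)
T2 shear: x ← x − 1/2·y: (4, -6) → (7, -6)
T3 translate by (4, -2): (7, -6) → (11, -8)

T(p) = (11, -8)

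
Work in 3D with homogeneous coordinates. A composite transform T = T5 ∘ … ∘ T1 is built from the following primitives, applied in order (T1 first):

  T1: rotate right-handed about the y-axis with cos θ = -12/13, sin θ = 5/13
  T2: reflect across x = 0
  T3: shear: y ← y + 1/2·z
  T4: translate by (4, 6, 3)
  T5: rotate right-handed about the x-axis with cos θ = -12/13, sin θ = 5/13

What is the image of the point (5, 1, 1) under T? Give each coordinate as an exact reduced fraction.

T1 rotate right-handed about the y-axis with cos θ = -12/13, sin θ = 5/13: (5, 1, 1) → (-55/13, 1, -37/13)
T2 reflect across x = 0: (-55/13, 1, -37/13) → (55/13, 1, -37/13)
T3 shear: y ← y + 1/2·z: (55/13, 1, -37/13) → (55/13, -11/26, -37/13)
T4 translate by (4, 6, 3): (55/13, -11/26, -37/13) → (107/13, 145/26, 2/13)
T5 rotate right-handed about the x-axis with cos θ = -12/13, sin θ = 5/13: (107/13, 145/26, 2/13) → (107/13, -880/169, 677/338)

T(p) = (107/13, -880/169, 677/338)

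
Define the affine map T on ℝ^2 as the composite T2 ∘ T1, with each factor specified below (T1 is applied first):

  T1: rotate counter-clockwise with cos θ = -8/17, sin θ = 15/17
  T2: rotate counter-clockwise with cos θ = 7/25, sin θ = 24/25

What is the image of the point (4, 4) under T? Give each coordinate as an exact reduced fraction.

T1 rotate counter-clockwise with cos θ = -8/17, sin θ = 15/17: (4, 4) → (-92/17, 28/17)
T2 rotate counter-clockwise with cos θ = 7/25, sin θ = 24/25: (-92/17, 28/17) → (-1316/425, -2012/425)

T(p) = (-1316/425, -2012/425)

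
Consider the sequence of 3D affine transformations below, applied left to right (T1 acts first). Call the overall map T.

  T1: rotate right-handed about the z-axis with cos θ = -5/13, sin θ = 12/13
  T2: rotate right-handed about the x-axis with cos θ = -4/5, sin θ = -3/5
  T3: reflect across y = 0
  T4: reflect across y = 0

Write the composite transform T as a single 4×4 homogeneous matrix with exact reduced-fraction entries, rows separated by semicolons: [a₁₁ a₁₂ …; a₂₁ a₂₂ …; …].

T = [-5/13 -12/13 0 0; -48/65 4/13 3/5 0; -36/65 3/13 -4/5 0; 0 0 0 1]

T1 = [-5/13 -12/13 0 0; 12/13 -5/13 0 0; 0 0 1 0; 0 0 0 1]
T2·T1 = [-5/13 -12/13 0 0; -48/65 4/13 3/5 0; -36/65 3/13 -4/5 0; 0 0 0 1]
T3·…·T1 = [-5/13 -12/13 0 0; 48/65 -4/13 -3/5 0; -36/65 3/13 -4/5 0; 0 0 0 1]
T4·…·T1 = [-5/13 -12/13 0 0; -48/65 4/13 3/5 0; -36/65 3/13 -4/5 0; 0 0 0 1]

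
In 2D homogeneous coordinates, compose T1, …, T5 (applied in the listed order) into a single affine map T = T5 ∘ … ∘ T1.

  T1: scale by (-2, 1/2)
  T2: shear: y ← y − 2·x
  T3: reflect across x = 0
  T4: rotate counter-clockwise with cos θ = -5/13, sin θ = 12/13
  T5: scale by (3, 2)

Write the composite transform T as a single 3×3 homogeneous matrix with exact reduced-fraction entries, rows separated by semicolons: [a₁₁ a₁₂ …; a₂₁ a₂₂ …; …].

T = [-174/13 -18/13 0; 8/13 -5/13 0; 0 0 1]

T1 = [-2 0 0; 0 1/2 0; 0 0 1]
T2·T1 = [-2 0 0; 4 1/2 0; 0 0 1]
T3·…·T1 = [2 0 0; 4 1/2 0; 0 0 1]
T4·…·T1 = [-58/13 -6/13 0; 4/13 -5/26 0; 0 0 1]
T5·…·T1 = [-174/13 -18/13 0; 8/13 -5/13 0; 0 0 1]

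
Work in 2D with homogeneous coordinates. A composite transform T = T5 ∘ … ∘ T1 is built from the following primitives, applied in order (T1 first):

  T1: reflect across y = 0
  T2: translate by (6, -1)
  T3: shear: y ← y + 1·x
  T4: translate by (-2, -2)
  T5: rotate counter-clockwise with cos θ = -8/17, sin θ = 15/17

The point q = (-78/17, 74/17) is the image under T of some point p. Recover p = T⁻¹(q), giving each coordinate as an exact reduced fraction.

p = (2, 3)

T1 = [1 0 0; 0 -1 0; 0 0 1]
T2·T1 = [1 0 6; 0 -1 -1; 0 0 1]
T3·…·T1 = [1 0 6; 1 -1 5; 0 0 1]
T4·…·T1 = [1 0 4; 1 -1 3; 0 0 1]
T5·…·T1 = [-23/17 15/17 -77/17; 7/17 8/17 36/17; 0 0 1]
det M = -1; M⁻¹ = [-8/17 15/17 -4; 7/17 23/17 -1; 0 0 1]
M⁻¹ · (-78/17, 74/17)ᵀ = (2, 3)ᵀ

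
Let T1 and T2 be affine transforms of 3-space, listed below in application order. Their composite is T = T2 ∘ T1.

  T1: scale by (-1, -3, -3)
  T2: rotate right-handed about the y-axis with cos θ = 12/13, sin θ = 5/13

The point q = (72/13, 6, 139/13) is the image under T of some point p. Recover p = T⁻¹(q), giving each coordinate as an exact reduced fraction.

T1 = [-1 0 0 0; 0 -3 0 0; 0 0 -3 0; 0 0 0 1]
T2·T1 = [-12/13 0 -15/13 0; 0 -3 0 0; 5/13 0 -36/13 0; 0 0 0 1]
det M = -9; M⁻¹ = [-12/13 0 5/13 0; 0 -1/3 0 0; -5/39 0 -4/13 0; 0 0 0 1]
M⁻¹ · (72/13, 6, 139/13)ᵀ = (-1, -2, -4)ᵀ

p = (-1, -2, -4)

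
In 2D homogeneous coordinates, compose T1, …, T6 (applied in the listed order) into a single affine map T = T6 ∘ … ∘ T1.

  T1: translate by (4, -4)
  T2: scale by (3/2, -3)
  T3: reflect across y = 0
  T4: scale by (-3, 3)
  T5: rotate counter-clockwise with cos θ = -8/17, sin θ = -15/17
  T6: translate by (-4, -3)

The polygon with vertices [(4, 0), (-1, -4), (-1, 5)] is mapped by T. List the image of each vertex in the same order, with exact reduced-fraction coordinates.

T1 translate by (4, -4): (4, 0) → (8, -4); (-1, -4) → (3, -8); (-1, 5) → (3, 1)
T2 scale by (3/2, -3): (8, -4) → (12, 12); (3, -8) → (9/2, 24); (3, 1) → (9/2, -3)
T3 reflect across y = 0: (12, 12) → (12, -12); (9/2, 24) → (9/2, -24); (9/2, -3) → (9/2, 3)
T4 scale by (-3, 3): (12, -12) → (-36, -36); (9/2, -24) → (-27/2, -72); (9/2, 3) → (-27/2, 9)
T5 rotate counter-clockwise with cos θ = -8/17, sin θ = -15/17: (-36, -36) → (-252/17, 828/17); (-27/2, -72) → (-972/17, 1557/34); (-27/2, 9) → (243/17, 261/34)
T6 translate by (-4, -3): (-252/17, 828/17) → (-320/17, 777/17); (-972/17, 1557/34) → (-1040/17, 1455/34); (243/17, 261/34) → (175/17, 159/34)

image vertices: (-320/17, 777/17), (-1040/17, 1455/34), (175/17, 159/34)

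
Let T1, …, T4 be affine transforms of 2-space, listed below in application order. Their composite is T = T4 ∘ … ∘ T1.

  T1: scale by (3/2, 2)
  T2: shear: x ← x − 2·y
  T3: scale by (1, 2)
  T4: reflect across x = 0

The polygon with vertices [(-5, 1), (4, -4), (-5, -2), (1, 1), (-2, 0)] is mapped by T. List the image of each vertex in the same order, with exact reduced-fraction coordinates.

T1 scale by (3/2, 2): (-5, 1) → (-15/2, 2); (4, -4) → (6, -8); (-5, -2) → (-15/2, -4); (1, 1) → (3/2, 2); (-2, 0) → (-3, 0)
T2 shear: x ← x − 2·y: (-15/2, 2) → (-23/2, 2); (6, -8) → (22, -8); (-15/2, -4) → (1/2, -4); (3/2, 2) → (-5/2, 2); (-3, 0) → (-3, 0)
T3 scale by (1, 2): (-23/2, 2) → (-23/2, 4); (22, -8) → (22, -16); (1/2, -4) → (1/2, -8); (-5/2, 2) → (-5/2, 4); (-3, 0) → (-3, 0)
T4 reflect across x = 0: (-23/2, 4) → (23/2, 4); (22, -16) → (-22, -16); (1/2, -8) → (-1/2, -8); (-5/2, 4) → (5/2, 4); (-3, 0) → (3, 0)

image vertices: (23/2, 4), (-22, -16), (-1/2, -8), (5/2, 4), (3, 0)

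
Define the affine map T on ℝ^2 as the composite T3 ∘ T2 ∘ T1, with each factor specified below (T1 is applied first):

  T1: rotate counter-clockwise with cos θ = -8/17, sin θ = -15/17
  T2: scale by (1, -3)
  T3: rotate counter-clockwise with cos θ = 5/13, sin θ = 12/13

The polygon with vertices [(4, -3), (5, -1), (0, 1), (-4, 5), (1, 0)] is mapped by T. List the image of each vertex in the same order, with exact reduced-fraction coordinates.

image vertices: (-1681/221, -384/221), (-2687/221, 345/221), (-213/221, 300/221), (1255/221, 984/221), (-580/221, 129/221)

T1 rotate counter-clockwise with cos θ = -8/17, sin θ = -15/17: (4, -3) → (-77/17, -36/17); (5, -1) → (-55/17, -67/17); (0, 1) → (15/17, -8/17); (-4, 5) → (107/17, 20/17); (1, 0) → (-8/17, -15/17)
T2 scale by (1, -3): (-77/17, -36/17) → (-77/17, 108/17); (-55/17, -67/17) → (-55/17, 201/17); (15/17, -8/17) → (15/17, 24/17); (107/17, 20/17) → (107/17, -60/17); (-8/17, -15/17) → (-8/17, 45/17)
T3 rotate counter-clockwise with cos θ = 5/13, sin θ = 12/13: (-77/17, 108/17) → (-1681/221, -384/221); (-55/17, 201/17) → (-2687/221, 345/221); (15/17, 24/17) → (-213/221, 300/221); (107/17, -60/17) → (1255/221, 984/221); (-8/17, 45/17) → (-580/221, 129/221)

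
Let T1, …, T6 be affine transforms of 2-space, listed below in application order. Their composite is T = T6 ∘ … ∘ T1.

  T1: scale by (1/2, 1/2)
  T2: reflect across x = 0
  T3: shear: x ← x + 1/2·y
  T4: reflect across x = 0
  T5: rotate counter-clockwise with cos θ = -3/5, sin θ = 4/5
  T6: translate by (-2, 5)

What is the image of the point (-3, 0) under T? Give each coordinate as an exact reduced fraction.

T1 scale by (1/2, 1/2): (-3, 0) → (-3/2, 0)
T2 reflect across x = 0: (-3/2, 0) → (3/2, 0)
T3 shear: x ← x + 1/2·y: (3/2, 0) → (3/2, 0)
T4 reflect across x = 0: (3/2, 0) → (-3/2, 0)
T5 rotate counter-clockwise with cos θ = -3/5, sin θ = 4/5: (-3/2, 0) → (9/10, -6/5)
T6 translate by (-2, 5): (9/10, -6/5) → (-11/10, 19/5)

T(p) = (-11/10, 19/5)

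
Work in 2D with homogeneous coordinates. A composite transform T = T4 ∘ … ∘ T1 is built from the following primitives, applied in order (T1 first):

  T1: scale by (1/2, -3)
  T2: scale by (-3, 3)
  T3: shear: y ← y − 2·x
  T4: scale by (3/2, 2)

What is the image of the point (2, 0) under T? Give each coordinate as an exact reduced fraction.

T(p) = (-9/2, 12)

T1 scale by (1/2, -3): (2, 0) → (1, 0)
T2 scale by (-3, 3): (1, 0) → (-3, 0)
T3 shear: y ← y − 2·x: (-3, 0) → (-3, 6)
T4 scale by (3/2, 2): (-3, 6) → (-9/2, 12)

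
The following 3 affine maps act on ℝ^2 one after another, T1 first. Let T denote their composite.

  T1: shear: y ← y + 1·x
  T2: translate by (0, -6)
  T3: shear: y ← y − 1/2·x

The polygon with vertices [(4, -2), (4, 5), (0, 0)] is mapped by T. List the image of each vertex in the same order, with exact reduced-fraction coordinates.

T1 shear: y ← y + 1·x: (4, -2) → (4, 2); (4, 5) → (4, 9); (0, 0) → (0, 0)
T2 translate by (0, -6): (4, 2) → (4, -4); (4, 9) → (4, 3); (0, 0) → (0, -6)
T3 shear: y ← y − 1/2·x: (4, -4) → (4, -6); (4, 3) → (4, 1); (0, -6) → (0, -6)

image vertices: (4, -6), (4, 1), (0, -6)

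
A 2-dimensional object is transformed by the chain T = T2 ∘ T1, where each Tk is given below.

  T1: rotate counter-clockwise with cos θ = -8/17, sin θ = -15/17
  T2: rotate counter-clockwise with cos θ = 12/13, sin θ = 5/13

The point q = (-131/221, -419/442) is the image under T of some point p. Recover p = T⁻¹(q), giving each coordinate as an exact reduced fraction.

p = (1, -1/2)

T1 = [-8/17 15/17 0; -15/17 -8/17 0; 0 0 1]
T2·T1 = [-21/221 220/221 0; -220/221 -21/221 0; 0 0 1]
det M = 1; M⁻¹ = [-21/221 -220/221 0; 220/221 -21/221 0; 0 0 1]
M⁻¹ · (-131/221, -419/442)ᵀ = (1, -1/2)ᵀ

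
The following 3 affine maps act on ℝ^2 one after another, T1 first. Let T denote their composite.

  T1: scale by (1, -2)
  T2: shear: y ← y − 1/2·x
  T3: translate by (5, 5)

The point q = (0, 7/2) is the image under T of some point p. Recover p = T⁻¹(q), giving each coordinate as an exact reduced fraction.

p = (-5, 2)

T1 = [1 0 0; 0 -2 0; 0 0 1]
T2·T1 = [1 0 0; -1/2 -2 0; 0 0 1]
T3·…·T1 = [1 0 5; -1/2 -2 5; 0 0 1]
det M = -2; M⁻¹ = [1 0 -5; -1/4 -1/2 15/4; 0 0 1]
M⁻¹ · (0, 7/2)ᵀ = (-5, 2)ᵀ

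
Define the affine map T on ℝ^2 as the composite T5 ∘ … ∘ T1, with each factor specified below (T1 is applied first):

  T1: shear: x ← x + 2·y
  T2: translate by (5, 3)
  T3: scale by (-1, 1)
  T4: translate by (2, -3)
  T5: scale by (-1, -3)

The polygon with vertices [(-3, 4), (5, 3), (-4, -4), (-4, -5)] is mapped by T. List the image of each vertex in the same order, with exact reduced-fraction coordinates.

T1 shear: x ← x + 2·y: (-3, 4) → (5, 4); (5, 3) → (11, 3); (-4, -4) → (-12, -4); (-4, -5) → (-14, -5)
T2 translate by (5, 3): (5, 4) → (10, 7); (11, 3) → (16, 6); (-12, -4) → (-7, -1); (-14, -5) → (-9, -2)
T3 scale by (-1, 1): (10, 7) → (-10, 7); (16, 6) → (-16, 6); (-7, -1) → (7, -1); (-9, -2) → (9, -2)
T4 translate by (2, -3): (-10, 7) → (-8, 4); (-16, 6) → (-14, 3); (7, -1) → (9, -4); (9, -2) → (11, -5)
T5 scale by (-1, -3): (-8, 4) → (8, -12); (-14, 3) → (14, -9); (9, -4) → (-9, 12); (11, -5) → (-11, 15)

image vertices: (8, -12), (14, -9), (-9, 12), (-11, 15)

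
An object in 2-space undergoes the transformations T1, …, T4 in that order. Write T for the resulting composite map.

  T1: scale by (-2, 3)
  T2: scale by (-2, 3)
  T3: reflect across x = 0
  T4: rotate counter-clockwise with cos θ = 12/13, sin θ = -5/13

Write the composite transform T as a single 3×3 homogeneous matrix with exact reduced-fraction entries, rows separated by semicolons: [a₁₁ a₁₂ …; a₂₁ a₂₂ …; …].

T = [-48/13 45/13 0; 20/13 108/13 0; 0 0 1]

T1 = [-2 0 0; 0 3 0; 0 0 1]
T2·T1 = [4 0 0; 0 9 0; 0 0 1]
T3·…·T1 = [-4 0 0; 0 9 0; 0 0 1]
T4·…·T1 = [-48/13 45/13 0; 20/13 108/13 0; 0 0 1]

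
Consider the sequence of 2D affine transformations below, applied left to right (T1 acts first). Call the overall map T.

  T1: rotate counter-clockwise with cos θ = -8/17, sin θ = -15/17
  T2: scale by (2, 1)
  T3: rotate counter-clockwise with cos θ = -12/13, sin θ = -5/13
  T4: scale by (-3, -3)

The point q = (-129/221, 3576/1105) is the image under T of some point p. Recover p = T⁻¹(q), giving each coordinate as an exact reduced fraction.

T1 = [-8/17 15/17 0; -15/17 -8/17 0; 0 0 1]
T2·T1 = [-16/17 30/17 0; -15/17 -8/17 0; 0 0 1]
T3·…·T1 = [9/17 -400/221 0; 20/17 -54/221 0; 0 0 1]
T4·…·T1 = [-27/17 1200/221 0; -60/17 162/221 0; 0 0 1]
det M = 18; M⁻¹ = [9/221 -200/663 0; 10/51 -3/34 0; 0 0 1]
M⁻¹ · (-129/221, 3576/1105)ᵀ = (-1, -2/5)ᵀ

p = (-1, -2/5)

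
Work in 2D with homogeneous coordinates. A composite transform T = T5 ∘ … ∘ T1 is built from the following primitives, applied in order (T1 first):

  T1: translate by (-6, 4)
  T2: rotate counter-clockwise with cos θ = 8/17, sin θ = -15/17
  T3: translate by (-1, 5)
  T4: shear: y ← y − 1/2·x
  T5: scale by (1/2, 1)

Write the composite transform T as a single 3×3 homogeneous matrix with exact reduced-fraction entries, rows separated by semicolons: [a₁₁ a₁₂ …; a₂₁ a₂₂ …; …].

T = [4/17 15/34 -5/34; -19/17 1/34 419/34; 0 0 1]

T1 = [1 0 -6; 0 1 4; 0 0 1]
T2·T1 = [8/17 15/17 12/17; -15/17 8/17 122/17; 0 0 1]
T3·…·T1 = [8/17 15/17 -5/17; -15/17 8/17 207/17; 0 0 1]
T4·…·T1 = [8/17 15/17 -5/17; -19/17 1/34 419/34; 0 0 1]
T5·…·T1 = [4/17 15/34 -5/34; -19/17 1/34 419/34; 0 0 1]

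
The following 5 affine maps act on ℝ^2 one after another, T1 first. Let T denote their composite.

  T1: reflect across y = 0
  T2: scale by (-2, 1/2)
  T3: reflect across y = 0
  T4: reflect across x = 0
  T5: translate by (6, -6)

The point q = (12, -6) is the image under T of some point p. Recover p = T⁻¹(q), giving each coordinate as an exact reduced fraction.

p = (3, 0)

T1 = [1 0 0; 0 -1 0; 0 0 1]
T2·T1 = [-2 0 0; 0 -1/2 0; 0 0 1]
T3·…·T1 = [-2 0 0; 0 1/2 0; 0 0 1]
T4·…·T1 = [2 0 0; 0 1/2 0; 0 0 1]
T5·…·T1 = [2 0 6; 0 1/2 -6; 0 0 1]
det M = 1; M⁻¹ = [1/2 0 -3; 0 2 12; 0 0 1]
M⁻¹ · (12, -6)ᵀ = (3, 0)ᵀ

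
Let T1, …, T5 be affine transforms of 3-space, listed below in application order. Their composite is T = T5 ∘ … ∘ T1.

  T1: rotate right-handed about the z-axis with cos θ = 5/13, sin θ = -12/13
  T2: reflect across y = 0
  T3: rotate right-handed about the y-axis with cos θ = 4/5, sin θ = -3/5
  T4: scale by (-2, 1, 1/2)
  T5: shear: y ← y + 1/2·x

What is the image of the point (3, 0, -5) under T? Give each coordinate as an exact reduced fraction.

T(p) = (-102/13, -15/13, -43/26)

T1 rotate right-handed about the z-axis with cos θ = 5/13, sin θ = -12/13: (3, 0, -5) → (15/13, -36/13, -5)
T2 reflect across y = 0: (15/13, -36/13, -5) → (15/13, 36/13, -5)
T3 rotate right-handed about the y-axis with cos θ = 4/5, sin θ = -3/5: (15/13, 36/13, -5) → (51/13, 36/13, -43/13)
T4 scale by (-2, 1, 1/2): (51/13, 36/13, -43/13) → (-102/13, 36/13, -43/26)
T5 shear: y ← y + 1/2·x: (-102/13, 36/13, -43/26) → (-102/13, -15/13, -43/26)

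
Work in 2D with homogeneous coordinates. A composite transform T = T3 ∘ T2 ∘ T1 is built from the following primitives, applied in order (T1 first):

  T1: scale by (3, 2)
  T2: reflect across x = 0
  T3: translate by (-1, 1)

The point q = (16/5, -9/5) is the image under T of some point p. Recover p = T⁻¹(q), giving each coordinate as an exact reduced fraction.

T1 = [3 0 0; 0 2 0; 0 0 1]
T2·T1 = [-3 0 0; 0 2 0; 0 0 1]
T3·…·T1 = [-3 0 -1; 0 2 1; 0 0 1]
det M = -6; M⁻¹ = [-1/3 0 -1/3; 0 1/2 -1/2; 0 0 1]
M⁻¹ · (16/5, -9/5)ᵀ = (-7/5, -7/5)ᵀ

p = (-7/5, -7/5)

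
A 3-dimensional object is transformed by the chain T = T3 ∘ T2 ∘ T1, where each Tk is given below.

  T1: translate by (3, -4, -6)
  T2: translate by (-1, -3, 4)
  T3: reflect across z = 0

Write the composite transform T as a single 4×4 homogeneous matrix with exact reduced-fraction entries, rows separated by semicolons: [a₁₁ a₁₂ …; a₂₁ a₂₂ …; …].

T1 = [1 0 0 3; 0 1 0 -4; 0 0 1 -6; 0 0 0 1]
T2·T1 = [1 0 0 2; 0 1 0 -7; 0 0 1 -2; 0 0 0 1]
T3·…·T1 = [1 0 0 2; 0 1 0 -7; 0 0 -1 2; 0 0 0 1]

T = [1 0 0 2; 0 1 0 -7; 0 0 -1 2; 0 0 0 1]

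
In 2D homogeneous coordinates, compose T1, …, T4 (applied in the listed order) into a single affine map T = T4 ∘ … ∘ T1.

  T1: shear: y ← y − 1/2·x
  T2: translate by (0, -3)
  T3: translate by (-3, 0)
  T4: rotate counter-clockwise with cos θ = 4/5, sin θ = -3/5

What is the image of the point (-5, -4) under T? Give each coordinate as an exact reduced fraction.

T(p) = (-91/10, 6/5)

T1 shear: y ← y − 1/2·x: (-5, -4) → (-5, -3/2)
T2 translate by (0, -3): (-5, -3/2) → (-5, -9/2)
T3 translate by (-3, 0): (-5, -9/2) → (-8, -9/2)
T4 rotate counter-clockwise with cos θ = 4/5, sin θ = -3/5: (-8, -9/2) → (-91/10, 6/5)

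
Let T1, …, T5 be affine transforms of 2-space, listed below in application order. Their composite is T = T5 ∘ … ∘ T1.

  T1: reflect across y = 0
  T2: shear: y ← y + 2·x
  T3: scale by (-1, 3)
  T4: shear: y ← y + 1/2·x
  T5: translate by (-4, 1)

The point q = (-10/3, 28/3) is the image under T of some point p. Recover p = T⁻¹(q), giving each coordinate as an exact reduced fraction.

T1 = [1 0 0; 0 -1 0; 0 0 1]
T2·T1 = [1 0 0; 2 -1 0; 0 0 1]
T3·…·T1 = [-1 0 0; 6 -3 0; 0 0 1]
T4·…·T1 = [-1 0 0; 11/2 -3 0; 0 0 1]
T5·…·T1 = [-1 0 -4; 11/2 -3 1; 0 0 1]
det M = 3; M⁻¹ = [-1 0 -4; -11/6 -1/3 -7; 0 0 1]
M⁻¹ · (-10/3, 28/3)ᵀ = (-2/3, -4)ᵀ

p = (-2/3, -4)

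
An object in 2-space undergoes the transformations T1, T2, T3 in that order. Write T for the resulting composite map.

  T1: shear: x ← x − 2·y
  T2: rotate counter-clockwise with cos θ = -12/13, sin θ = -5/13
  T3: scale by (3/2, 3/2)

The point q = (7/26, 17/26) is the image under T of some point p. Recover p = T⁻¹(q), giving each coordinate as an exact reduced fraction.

T1 = [1 -2 0; 0 1 0; 0 0 1]
T2·T1 = [-12/13 29/13 0; -5/13 -2/13 0; 0 0 1]
T3·…·T1 = [-18/13 87/26 0; -15/26 -3/13 0; 0 0 1]
det M = 9/4; M⁻¹ = [-4/39 -58/39 0; 10/39 -8/13 0; 0 0 1]
M⁻¹ · (7/26, 17/26)ᵀ = (-1, -1/3)ᵀ

p = (-1, -1/3)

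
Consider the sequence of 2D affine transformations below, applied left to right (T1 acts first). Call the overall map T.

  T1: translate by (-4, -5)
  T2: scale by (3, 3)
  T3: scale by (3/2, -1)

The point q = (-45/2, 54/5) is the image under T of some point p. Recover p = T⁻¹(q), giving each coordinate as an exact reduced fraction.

p = (-1, 7/5)

T1 = [1 0 -4; 0 1 -5; 0 0 1]
T2·T1 = [3 0 -12; 0 3 -15; 0 0 1]
T3·…·T1 = [9/2 0 -18; 0 -3 15; 0 0 1]
det M = -27/2; M⁻¹ = [2/9 0 4; 0 -1/3 5; 0 0 1]
M⁻¹ · (-45/2, 54/5)ᵀ = (-1, 7/5)ᵀ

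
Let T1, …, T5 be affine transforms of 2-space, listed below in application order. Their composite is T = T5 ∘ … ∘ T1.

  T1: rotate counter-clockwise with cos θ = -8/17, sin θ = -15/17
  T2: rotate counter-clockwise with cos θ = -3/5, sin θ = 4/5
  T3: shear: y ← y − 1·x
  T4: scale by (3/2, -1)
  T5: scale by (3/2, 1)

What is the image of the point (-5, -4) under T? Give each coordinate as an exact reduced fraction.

T1 rotate counter-clockwise with cos θ = -8/17, sin θ = -15/17: (-5, -4) → (-20/17, 107/17)
T2 rotate counter-clockwise with cos θ = -3/5, sin θ = 4/5: (-20/17, 107/17) → (-368/85, -401/85)
T3 shear: y ← y − 1·x: (-368/85, -401/85) → (-368/85, -33/85)
T4 scale by (3/2, -1): (-368/85, -33/85) → (-552/85, 33/85)
T5 scale by (3/2, 1): (-552/85, 33/85) → (-828/85, 33/85)

T(p) = (-828/85, 33/85)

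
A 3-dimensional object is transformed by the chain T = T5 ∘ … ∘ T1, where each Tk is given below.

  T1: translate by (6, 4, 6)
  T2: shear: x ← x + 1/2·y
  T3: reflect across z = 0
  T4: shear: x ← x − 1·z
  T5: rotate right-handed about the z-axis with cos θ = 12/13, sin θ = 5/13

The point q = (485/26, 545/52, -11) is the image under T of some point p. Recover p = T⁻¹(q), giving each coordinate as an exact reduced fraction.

p = (3, -3/2, 5)

T1 = [1 0 0 6; 0 1 0 4; 0 0 1 6; 0 0 0 1]
T2·T1 = [1 1/2 0 8; 0 1 0 4; 0 0 1 6; 0 0 0 1]
T3·…·T1 = [1 1/2 0 8; 0 1 0 4; 0 0 -1 -6; 0 0 0 1]
T4·…·T1 = [1 1/2 1 14; 0 1 0 4; 0 0 -1 -6; 0 0 0 1]
T5·…·T1 = [12/13 1/13 12/13 148/13; 5/13 29/26 5/13 118/13; 0 0 -1 -6; 0 0 0 1]
det M = -1; M⁻¹ = [29/26 -1/13 1 -6; -5/13 12/13 0 -4; 0 0 -1 -6; 0 0 0 1]
M⁻¹ · (485/26, 545/52, -11)ᵀ = (3, -3/2, 5)ᵀ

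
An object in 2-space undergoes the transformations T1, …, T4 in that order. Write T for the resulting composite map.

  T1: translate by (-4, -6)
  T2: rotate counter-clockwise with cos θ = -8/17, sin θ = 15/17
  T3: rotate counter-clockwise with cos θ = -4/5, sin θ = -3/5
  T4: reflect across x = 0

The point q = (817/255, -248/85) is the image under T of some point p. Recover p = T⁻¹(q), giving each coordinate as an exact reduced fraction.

T1 = [1 0 -4; 0 1 -6; 0 0 1]
T2·T1 = [-8/17 -15/17 122/17; 15/17 -8/17 -12/17; 0 0 1]
T3·…·T1 = [77/85 36/85 -524/85; -36/85 77/85 -318/85; 0 0 1]
T4·…·T1 = [-77/85 -36/85 524/85; -36/85 77/85 -318/85; 0 0 1]
det M = -1; M⁻¹ = [-77/85 -36/85 4; -36/85 77/85 6; 0 0 1]
M⁻¹ · (817/255, -248/85)ᵀ = (7/3, 2)ᵀ

p = (7/3, 2)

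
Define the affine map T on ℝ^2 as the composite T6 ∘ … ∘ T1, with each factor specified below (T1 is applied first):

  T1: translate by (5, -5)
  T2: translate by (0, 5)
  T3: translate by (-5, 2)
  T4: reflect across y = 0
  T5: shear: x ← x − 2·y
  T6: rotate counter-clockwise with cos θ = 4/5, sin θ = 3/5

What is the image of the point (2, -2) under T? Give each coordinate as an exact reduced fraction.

T1 translate by (5, -5): (2, -2) → (7, -7)
T2 translate by (0, 5): (7, -7) → (7, -2)
T3 translate by (-5, 2): (7, -2) → (2, 0)
T4 reflect across y = 0: (2, 0) → (2, 0)
T5 shear: x ← x − 2·y: (2, 0) → (2, 0)
T6 rotate counter-clockwise with cos θ = 4/5, sin θ = 3/5: (2, 0) → (8/5, 6/5)

T(p) = (8/5, 6/5)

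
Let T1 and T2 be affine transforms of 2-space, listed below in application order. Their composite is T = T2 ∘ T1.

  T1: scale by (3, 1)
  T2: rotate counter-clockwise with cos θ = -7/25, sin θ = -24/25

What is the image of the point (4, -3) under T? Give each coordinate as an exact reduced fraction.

T1 scale by (3, 1): (4, -3) → (12, -3)
T2 rotate counter-clockwise with cos θ = -7/25, sin θ = -24/25: (12, -3) → (-156/25, -267/25)

T(p) = (-156/25, -267/25)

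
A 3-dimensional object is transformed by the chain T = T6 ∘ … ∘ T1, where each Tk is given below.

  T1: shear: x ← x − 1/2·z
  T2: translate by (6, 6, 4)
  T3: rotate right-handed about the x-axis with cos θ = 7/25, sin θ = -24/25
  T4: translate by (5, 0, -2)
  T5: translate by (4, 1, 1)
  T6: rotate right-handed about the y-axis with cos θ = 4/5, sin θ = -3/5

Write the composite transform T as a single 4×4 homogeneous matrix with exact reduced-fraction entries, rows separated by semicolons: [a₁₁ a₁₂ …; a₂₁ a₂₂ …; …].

T = [4/5 72/125 -71/125 1923/125; 0 7/25 24/25 163/25; 3/5 -96/125 -19/250 561/125; 0 0 0 1]

T1 = [1 0 -1/2 0; 0 1 0 0; 0 0 1 0; 0 0 0 1]
T2·T1 = [1 0 -1/2 6; 0 1 0 6; 0 0 1 4; 0 0 0 1]
T3·…·T1 = [1 0 -1/2 6; 0 7/25 24/25 138/25; 0 -24/25 7/25 -116/25; 0 0 0 1]
T4·…·T1 = [1 0 -1/2 11; 0 7/25 24/25 138/25; 0 -24/25 7/25 -166/25; 0 0 0 1]
T5·…·T1 = [1 0 -1/2 15; 0 7/25 24/25 163/25; 0 -24/25 7/25 -141/25; 0 0 0 1]
T6·…·T1 = [4/5 72/125 -71/125 1923/125; 0 7/25 24/25 163/25; 3/5 -96/125 -19/250 561/125; 0 0 0 1]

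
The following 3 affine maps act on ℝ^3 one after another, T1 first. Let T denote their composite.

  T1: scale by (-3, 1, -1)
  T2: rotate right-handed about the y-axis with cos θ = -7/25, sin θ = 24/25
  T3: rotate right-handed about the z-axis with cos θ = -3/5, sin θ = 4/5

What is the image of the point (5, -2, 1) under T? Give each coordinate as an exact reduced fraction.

T(p) = (-43/125, 474/125, 367/25)

T1 scale by (-3, 1, -1): (5, -2, 1) → (-15, -2, -1)
T2 rotate right-handed about the y-axis with cos θ = -7/25, sin θ = 24/25: (-15, -2, -1) → (81/25, -2, 367/25)
T3 rotate right-handed about the z-axis with cos θ = -3/5, sin θ = 4/5: (81/25, -2, 367/25) → (-43/125, 474/125, 367/25)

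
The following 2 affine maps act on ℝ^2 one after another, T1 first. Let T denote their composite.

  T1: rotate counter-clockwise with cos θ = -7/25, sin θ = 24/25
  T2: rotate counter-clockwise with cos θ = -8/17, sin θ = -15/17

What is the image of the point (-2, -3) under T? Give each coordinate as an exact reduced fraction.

T1 rotate counter-clockwise with cos θ = -7/25, sin θ = 24/25: (-2, -3) → (86/25, -27/25)
T2 rotate counter-clockwise with cos θ = -8/17, sin θ = -15/17: (86/25, -27/25) → (-1093/425, -1074/425)

T(p) = (-1093/425, -1074/425)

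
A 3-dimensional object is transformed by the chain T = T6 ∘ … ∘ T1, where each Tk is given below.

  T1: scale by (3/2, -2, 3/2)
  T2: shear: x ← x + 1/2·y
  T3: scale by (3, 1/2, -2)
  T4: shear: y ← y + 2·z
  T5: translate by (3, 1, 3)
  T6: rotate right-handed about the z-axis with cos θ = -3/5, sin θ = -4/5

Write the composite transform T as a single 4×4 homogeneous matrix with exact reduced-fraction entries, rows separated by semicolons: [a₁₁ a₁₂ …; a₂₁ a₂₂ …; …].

T = [-27/10 1 -24/5 -1; -18/5 3 18/5 -3; 0 0 -3 3; 0 0 0 1]

T1 = [3/2 0 0 0; 0 -2 0 0; 0 0 3/2 0; 0 0 0 1]
T2·T1 = [3/2 -1 0 0; 0 -2 0 0; 0 0 3/2 0; 0 0 0 1]
T3·…·T1 = [9/2 -3 0 0; 0 -1 0 0; 0 0 -3 0; 0 0 0 1]
T4·…·T1 = [9/2 -3 0 0; 0 -1 -6 0; 0 0 -3 0; 0 0 0 1]
T5·…·T1 = [9/2 -3 0 3; 0 -1 -6 1; 0 0 -3 3; 0 0 0 1]
T6·…·T1 = [-27/10 1 -24/5 -1; -18/5 3 18/5 -3; 0 0 -3 3; 0 0 0 1]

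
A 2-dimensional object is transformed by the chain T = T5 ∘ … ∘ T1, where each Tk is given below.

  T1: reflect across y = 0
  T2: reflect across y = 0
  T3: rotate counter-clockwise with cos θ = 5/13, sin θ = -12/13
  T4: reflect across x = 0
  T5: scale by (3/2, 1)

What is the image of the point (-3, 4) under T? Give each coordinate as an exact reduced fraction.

T1 reflect across y = 0: (-3, 4) → (-3, -4)
T2 reflect across y = 0: (-3, -4) → (-3, 4)
T3 rotate counter-clockwise with cos θ = 5/13, sin θ = -12/13: (-3, 4) → (33/13, 56/13)
T4 reflect across x = 0: (33/13, 56/13) → (-33/13, 56/13)
T5 scale by (3/2, 1): (-33/13, 56/13) → (-99/26, 56/13)

T(p) = (-99/26, 56/13)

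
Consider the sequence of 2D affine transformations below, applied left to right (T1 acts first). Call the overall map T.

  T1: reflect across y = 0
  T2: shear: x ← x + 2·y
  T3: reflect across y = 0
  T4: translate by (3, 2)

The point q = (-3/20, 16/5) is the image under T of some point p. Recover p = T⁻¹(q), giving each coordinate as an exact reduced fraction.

T1 = [1 0 0; 0 -1 0; 0 0 1]
T2·T1 = [1 -2 0; 0 -1 0; 0 0 1]
T3·…·T1 = [1 -2 0; 0 1 0; 0 0 1]
T4·…·T1 = [1 -2 3; 0 1 2; 0 0 1]
det M = 1; M⁻¹ = [1 2 -7; 0 1 -2; 0 0 1]
M⁻¹ · (-3/20, 16/5)ᵀ = (-3/4, 6/5)ᵀ

p = (-3/4, 6/5)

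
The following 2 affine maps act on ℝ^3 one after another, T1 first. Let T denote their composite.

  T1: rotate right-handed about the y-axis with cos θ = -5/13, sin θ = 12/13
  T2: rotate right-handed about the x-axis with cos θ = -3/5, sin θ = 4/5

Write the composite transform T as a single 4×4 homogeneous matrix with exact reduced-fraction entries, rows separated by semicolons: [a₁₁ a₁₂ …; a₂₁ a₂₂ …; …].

T = [-5/13 0 12/13 0; 48/65 -3/5 4/13 0; 36/65 4/5 3/13 0; 0 0 0 1]

T1 = [-5/13 0 12/13 0; 0 1 0 0; -12/13 0 -5/13 0; 0 0 0 1]
T2·T1 = [-5/13 0 12/13 0; 48/65 -3/5 4/13 0; 36/65 4/5 3/13 0; 0 0 0 1]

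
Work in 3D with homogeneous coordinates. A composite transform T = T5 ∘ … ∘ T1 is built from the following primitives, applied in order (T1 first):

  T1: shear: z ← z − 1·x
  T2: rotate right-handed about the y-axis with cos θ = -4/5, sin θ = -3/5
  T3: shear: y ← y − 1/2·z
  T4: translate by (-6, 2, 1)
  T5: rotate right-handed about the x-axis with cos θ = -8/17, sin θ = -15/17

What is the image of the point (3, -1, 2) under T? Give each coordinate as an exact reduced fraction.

T(p) = (-39/5, 282/85, -243/170)

T1 shear: z ← z − 1·x: (3, -1, 2) → (3, -1, -1)
T2 rotate right-handed about the y-axis with cos θ = -4/5, sin θ = -3/5: (3, -1, -1) → (-9/5, -1, 13/5)
T3 shear: y ← y − 1/2·z: (-9/5, -1, 13/5) → (-9/5, -23/10, 13/5)
T4 translate by (-6, 2, 1): (-9/5, -23/10, 13/5) → (-39/5, -3/10, 18/5)
T5 rotate right-handed about the x-axis with cos θ = -8/17, sin θ = -15/17: (-39/5, -3/10, 18/5) → (-39/5, 282/85, -243/170)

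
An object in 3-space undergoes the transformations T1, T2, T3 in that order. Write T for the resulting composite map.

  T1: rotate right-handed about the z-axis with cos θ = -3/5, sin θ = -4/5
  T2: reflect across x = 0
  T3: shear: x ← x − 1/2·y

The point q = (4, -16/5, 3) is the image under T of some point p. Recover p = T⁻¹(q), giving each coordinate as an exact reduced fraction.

T1 = [-3/5 4/5 0 0; -4/5 -3/5 0 0; 0 0 1 0; 0 0 0 1]
T2·T1 = [3/5 -4/5 0 0; -4/5 -3/5 0 0; 0 0 1 0; 0 0 0 1]
T3·…·T1 = [1 -1/2 0 0; -4/5 -3/5 0 0; 0 0 1 0; 0 0 0 1]
det M = -1; M⁻¹ = [3/5 -1/2 0 0; -4/5 -1 0 0; 0 0 1 0; 0 0 0 1]
M⁻¹ · (4, -16/5, 3)ᵀ = (4, 0, 3)ᵀ

p = (4, 0, 3)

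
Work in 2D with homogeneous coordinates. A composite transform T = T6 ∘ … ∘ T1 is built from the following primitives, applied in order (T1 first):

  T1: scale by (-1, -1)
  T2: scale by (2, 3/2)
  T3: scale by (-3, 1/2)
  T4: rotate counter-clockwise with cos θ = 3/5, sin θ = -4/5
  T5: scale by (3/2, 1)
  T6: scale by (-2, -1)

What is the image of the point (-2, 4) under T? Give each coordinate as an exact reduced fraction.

T(p) = (144/5, -39/5)

T1 scale by (-1, -1): (-2, 4) → (2, -4)
T2 scale by (2, 3/2): (2, -4) → (4, -6)
T3 scale by (-3, 1/2): (4, -6) → (-12, -3)
T4 rotate counter-clockwise with cos θ = 3/5, sin θ = -4/5: (-12, -3) → (-48/5, 39/5)
T5 scale by (3/2, 1): (-48/5, 39/5) → (-72/5, 39/5)
T6 scale by (-2, -1): (-72/5, 39/5) → (144/5, -39/5)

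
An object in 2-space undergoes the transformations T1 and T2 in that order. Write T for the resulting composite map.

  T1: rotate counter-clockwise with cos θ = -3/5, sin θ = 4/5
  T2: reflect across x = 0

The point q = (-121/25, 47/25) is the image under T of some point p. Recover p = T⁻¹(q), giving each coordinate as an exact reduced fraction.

T1 = [-3/5 -4/5 0; 4/5 -3/5 0; 0 0 1]
T2·T1 = [3/5 4/5 0; 4/5 -3/5 0; 0 0 1]
det M = -1; M⁻¹ = [3/5 4/5 0; 4/5 -3/5 0; 0 0 1]
M⁻¹ · (-121/25, 47/25)ᵀ = (-7/5, -5)ᵀ

p = (-7/5, -5)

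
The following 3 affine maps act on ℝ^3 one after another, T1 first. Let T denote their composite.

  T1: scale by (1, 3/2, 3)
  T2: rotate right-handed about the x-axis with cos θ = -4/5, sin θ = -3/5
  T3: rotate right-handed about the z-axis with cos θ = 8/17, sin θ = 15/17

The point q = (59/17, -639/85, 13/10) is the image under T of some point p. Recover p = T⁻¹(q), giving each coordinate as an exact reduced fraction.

T1 = [1 0 0 0; 0 3/2 0 0; 0 0 3 0; 0 0 0 1]
T2·T1 = [1 0 0 0; 0 -6/5 9/5 0; 0 -9/10 -12/5 0; 0 0 0 1]
T3·…·T1 = [8/17 18/17 -27/17 0; 15/17 -48/85 72/85 0; 0 -9/10 -12/5 0; 0 0 0 1]
det M = 9/2; M⁻¹ = [8/17 15/17 0 0; 8/17 -64/255 -2/5 0; -3/17 8/85 -4/15 0; 0 0 0 1]
M⁻¹ · (59/17, -639/85, 13/10)ᵀ = (-5, 3, -5/3)ᵀ

p = (-5, 3, -5/3)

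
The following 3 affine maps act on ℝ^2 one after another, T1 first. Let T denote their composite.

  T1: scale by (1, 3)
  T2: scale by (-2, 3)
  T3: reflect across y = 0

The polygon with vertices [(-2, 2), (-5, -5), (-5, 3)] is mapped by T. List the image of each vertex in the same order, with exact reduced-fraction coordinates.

image vertices: (4, -18), (10, 45), (10, -27)

T1 scale by (1, 3): (-2, 2) → (-2, 6); (-5, -5) → (-5, -15); (-5, 3) → (-5, 9)
T2 scale by (-2, 3): (-2, 6) → (4, 18); (-5, -15) → (10, -45); (-5, 9) → (10, 27)
T3 reflect across y = 0: (4, 18) → (4, -18); (10, -45) → (10, 45); (10, 27) → (10, -27)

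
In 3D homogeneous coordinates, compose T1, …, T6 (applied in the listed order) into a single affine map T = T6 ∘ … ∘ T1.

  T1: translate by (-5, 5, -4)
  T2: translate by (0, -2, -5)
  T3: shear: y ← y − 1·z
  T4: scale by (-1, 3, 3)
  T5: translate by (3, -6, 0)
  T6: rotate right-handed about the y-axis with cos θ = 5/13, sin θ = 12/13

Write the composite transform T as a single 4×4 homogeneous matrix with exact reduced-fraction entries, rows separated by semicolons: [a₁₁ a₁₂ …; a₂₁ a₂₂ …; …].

T = [-5/13 0 36/13 -284/13; 0 3 -3 30; 12/13 0 15/13 -231/13; 0 0 0 1]

T1 = [1 0 0 -5; 0 1 0 5; 0 0 1 -4; 0 0 0 1]
T2·T1 = [1 0 0 -5; 0 1 0 3; 0 0 1 -9; 0 0 0 1]
T3·…·T1 = [1 0 0 -5; 0 1 -1 12; 0 0 1 -9; 0 0 0 1]
T4·…·T1 = [-1 0 0 5; 0 3 -3 36; 0 0 3 -27; 0 0 0 1]
T5·…·T1 = [-1 0 0 8; 0 3 -3 30; 0 0 3 -27; 0 0 0 1]
T6·…·T1 = [-5/13 0 36/13 -284/13; 0 3 -3 30; 12/13 0 15/13 -231/13; 0 0 0 1]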